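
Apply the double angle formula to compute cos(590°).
cos(590°) = cos²295° - sin²295° = -0.6428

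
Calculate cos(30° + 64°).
cos(30° + 64°) = cos 30° cos 64° - sin 30° sin 64° = -0.06976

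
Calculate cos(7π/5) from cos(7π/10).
cos(7π/5) = cos²7π/10 - sin²7π/10 = -0.309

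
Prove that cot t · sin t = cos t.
LHS = (cos t/sin t) · sin t = cos t = RHS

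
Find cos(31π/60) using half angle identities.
cos(31π/60) = -√((1 + cos 31π/30)/2) = -0.05234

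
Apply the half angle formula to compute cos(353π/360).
cos(353π/360) = -√((1 + cos 353π/180)/2) = -0.9981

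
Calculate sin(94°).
sin(94°) = 0.9976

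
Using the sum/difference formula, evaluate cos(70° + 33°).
cos(70° + 33°) = cos 70° cos 33° - sin 70° sin 33° = -0.225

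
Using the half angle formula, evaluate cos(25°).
cos(25°) = √((1 + cos 50°)/2) = 0.9063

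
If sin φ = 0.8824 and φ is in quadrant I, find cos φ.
cos φ = 0.4705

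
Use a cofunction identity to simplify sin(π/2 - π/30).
sin(π/2 - π/30) = cos(π/30)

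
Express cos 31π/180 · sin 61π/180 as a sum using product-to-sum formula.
cos 31π/180 sin 61π/180 = (1/2)[sin(31π/180+61π/180) - sin(31π/180-61π/180)]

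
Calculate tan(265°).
tan(265°) = 11.43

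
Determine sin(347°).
sin(347°) = -0.225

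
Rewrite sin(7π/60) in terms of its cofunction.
sin(7π/60) = cos(π/2 - 7π/60) = cos(23π/60)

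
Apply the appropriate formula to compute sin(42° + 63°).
sin(42° + 63°) = sin 42° cos 63° + cos 42° sin 63° = (√6+√2)/4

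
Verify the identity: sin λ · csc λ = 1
LHS = sin λ · (1/sin λ) = 1 = RHS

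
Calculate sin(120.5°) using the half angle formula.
sin(120.5°) = √((1 - cos 241°)/2) = 0.8616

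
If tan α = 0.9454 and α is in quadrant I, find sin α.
sin α = 0.687 (using tan²α + 1 = sec²α)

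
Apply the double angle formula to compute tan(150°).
tan(150°) = 2 tan 75° / (1 - tan²75°) = -√3/3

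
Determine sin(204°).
sin(204°) = -0.4067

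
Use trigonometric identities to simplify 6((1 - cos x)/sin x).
6((1 - cos x)/sin x) = 6(tan(x/2)) (using Half angle)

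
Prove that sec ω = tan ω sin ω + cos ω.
RHS = sin²ω/cos ω + cos ω = (sin²ω + cos²ω)/cos ω = 1/cos ω = sec ω = LHS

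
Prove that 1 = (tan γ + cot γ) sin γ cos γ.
RHS = (sin γ/cos γ + cos γ/sin γ) sin γ cos γ = ((sin²γ + cos²γ)/(sin γ cos γ)) · sin γ cos γ = sin²γ + cos²γ = 1 = LHS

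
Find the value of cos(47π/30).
cos(47π/30) = 0.2079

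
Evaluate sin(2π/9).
sin(2π/9) = 0.6428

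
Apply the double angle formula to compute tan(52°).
tan(52°) = 2 tan 26° / (1 - tan²26°) = 1.28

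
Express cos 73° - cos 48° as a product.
cos 73° - cos 48° = -2 sin(60.5°) sin(12.5°)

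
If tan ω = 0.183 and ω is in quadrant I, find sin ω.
sin ω = 0.18 (using tan²ω + 1 = sec²ω)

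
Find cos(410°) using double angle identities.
cos(410°) = 2cos²205° - 1 = 0.6428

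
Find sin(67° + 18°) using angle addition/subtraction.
sin(67° + 18°) = sin 67° cos 18° + cos 67° sin 18° = 0.9962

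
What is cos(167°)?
cos(167°) = -0.9744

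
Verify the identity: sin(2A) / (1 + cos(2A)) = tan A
LHS = 2 sin A cos A / (2cos²A) = sin A/cos A = tan A = RHS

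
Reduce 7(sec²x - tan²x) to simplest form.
7(sec²x - tan²x) = 7 (using Pythagorean identity)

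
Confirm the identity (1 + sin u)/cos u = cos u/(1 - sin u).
LHS = (1 + sin u)(1 - sin u) / (cos u(1 - sin u)) = (1 - sin²u) / (cos u(1 - sin u)) = cos²u / (cos u(1 - sin u)) = cos u/(1 - sin u) = RHS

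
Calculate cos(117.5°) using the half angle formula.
cos(117.5°) = -√((1 + cos 235°)/2) = -0.4617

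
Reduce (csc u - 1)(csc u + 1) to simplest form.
(csc u - 1)(csc u + 1) = cot²u (using Diff. of squares)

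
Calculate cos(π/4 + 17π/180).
cos(π/4 + 17π/180) = cos π/4 cos 17π/180 - sin π/4 sin 17π/180 = 0.4695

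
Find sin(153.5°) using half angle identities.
sin(153.5°) = √((1 - cos 307°)/2) = 0.4462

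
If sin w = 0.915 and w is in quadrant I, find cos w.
cos w = 0.4035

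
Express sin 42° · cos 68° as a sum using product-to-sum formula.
sin 42° cos 68° = (1/2)[sin(42°+68°) + sin(42°-68°)]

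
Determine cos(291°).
cos(291°) = 0.3584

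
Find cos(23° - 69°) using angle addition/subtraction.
cos(23° - 69°) = cos 23° cos 69° + sin 23° sin 69° = 0.6947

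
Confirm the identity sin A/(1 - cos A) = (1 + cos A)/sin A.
LHS = sin A(1 + cos A) / ((1 - cos A)(1 + cos A)) = sin A(1 + cos A) / (1 - cos²A) = sin A(1 + cos A) / sin²A = (1 + cos A)/sin A = RHS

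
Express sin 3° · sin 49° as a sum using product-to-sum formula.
sin 3° sin 49° = (1/2)[cos(3°-49°) - cos(3°+49°)]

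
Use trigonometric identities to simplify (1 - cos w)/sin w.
(1 - cos w)/sin w = tan(w/2) (using Half angle)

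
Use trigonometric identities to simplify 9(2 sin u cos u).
9(2 sin u cos u) = 9(sin(2u)) (using Double angle)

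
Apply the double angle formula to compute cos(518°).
cos(518°) = cos²259° - sin²259° = -0.9272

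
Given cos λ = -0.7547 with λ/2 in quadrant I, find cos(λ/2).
cos(λ/2) = ±√((1 + cos λ)/2); positive since λ/2 ∈ QI, so cos(λ/2) = 0.3502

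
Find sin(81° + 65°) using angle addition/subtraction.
sin(81° + 65°) = sin 81° cos 65° + cos 81° sin 65° = 0.5592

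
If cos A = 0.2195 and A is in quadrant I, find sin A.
sin A = 0.9756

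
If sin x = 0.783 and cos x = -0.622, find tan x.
tan x = sin x / cos x = -1.259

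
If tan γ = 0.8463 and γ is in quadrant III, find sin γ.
sin γ = -0.646 (using tan²γ + 1 = sec²γ)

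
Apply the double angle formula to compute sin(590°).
sin(590°) = 2 sin 295° cos 295° = -0.766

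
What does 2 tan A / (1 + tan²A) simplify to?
2 tan A / (1 + tan²A) = sin(2A) (using Double angle)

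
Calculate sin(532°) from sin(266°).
sin(532°) = 2 sin 266° cos 266° = 0.1392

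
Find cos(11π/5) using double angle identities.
cos(11π/5) = cos²11π/10 - sin²11π/10 = 0.809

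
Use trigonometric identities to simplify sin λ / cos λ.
sin λ / cos λ = tan λ (using Quotient identity)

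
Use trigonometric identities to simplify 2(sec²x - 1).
2(sec²x - 1) = 2(tan²x) (using Pythagorean identity)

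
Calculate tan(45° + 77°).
tan(45° + 77°) = (tan 45° + tan 77°)/(1 - tan 45° tan 77°) = -1.6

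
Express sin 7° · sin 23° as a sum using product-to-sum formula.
sin 7° sin 23° = (1/2)[cos(7°-23°) - cos(7°+23°)]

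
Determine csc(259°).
csc(259°) = -1.019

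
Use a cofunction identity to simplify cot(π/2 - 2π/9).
cot(π/2 - 2π/9) = tan(2π/9)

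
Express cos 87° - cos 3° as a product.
cos 87° - cos 3° = -2 sin(45°) sin(42°)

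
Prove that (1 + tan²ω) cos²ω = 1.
LHS = sec²ω · cos²ω = (1/cos²ω) · cos²ω = 1 = RHS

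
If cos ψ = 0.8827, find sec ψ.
sec ψ = 1/cos ψ = 1.133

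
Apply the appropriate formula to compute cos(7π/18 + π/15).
cos(7π/18 + π/15) = cos 7π/18 cos π/15 - sin 7π/18 sin π/15 = 0.1392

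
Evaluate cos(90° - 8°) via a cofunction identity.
cos(90° - 8°) = sin(8°) = 0.1392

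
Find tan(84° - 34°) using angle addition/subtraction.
tan(84° - 34°) = (tan 84° - tan 34°)/(1 + tan 84° tan 34°) = 1.192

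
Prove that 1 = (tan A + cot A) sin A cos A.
RHS = (sin A/cos A + cos A/sin A) sin A cos A = ((sin²A + cos²A)/(sin A cos A)) · sin A cos A = sin²A + cos²A = 1 = LHS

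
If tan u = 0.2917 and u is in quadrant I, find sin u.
sin u = 0.28 (using tan²u + 1 = sec²u)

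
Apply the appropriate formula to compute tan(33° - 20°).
tan(33° - 20°) = (tan 33° - tan 20°)/(1 + tan 33° tan 20°) = 0.2309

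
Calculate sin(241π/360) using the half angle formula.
sin(241π/360) = √((1 - cos 241π/180)/2) = 0.8616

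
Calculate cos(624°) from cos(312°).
cos(624°) = cos²312° - sin²312° = -0.1045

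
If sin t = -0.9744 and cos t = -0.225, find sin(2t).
sin(2t) = 2 sin t cos t = 0.4385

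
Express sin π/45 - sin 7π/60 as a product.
sin π/45 - sin 7π/60 = 2 cos(5π/72) sin(-17π/360)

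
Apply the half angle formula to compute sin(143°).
sin(143°) = √((1 - cos 286°)/2) = 0.6018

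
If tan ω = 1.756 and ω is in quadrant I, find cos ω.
cos ω = 0.4949 (using tan²ω + 1 = sec²ω)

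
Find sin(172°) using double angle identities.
sin(172°) = 2 sin 86° cos 86° = 0.1392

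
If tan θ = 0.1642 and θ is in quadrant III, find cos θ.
cos θ = -0.9868 (using tan²θ + 1 = sec²θ)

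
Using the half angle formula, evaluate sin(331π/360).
sin(331π/360) = √((1 - cos 331π/180)/2) = 0.2504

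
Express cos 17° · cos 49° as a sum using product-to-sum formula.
cos 17° cos 49° = (1/2)[cos(17°-49°) + cos(17°+49°)]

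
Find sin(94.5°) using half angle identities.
sin(94.5°) = √((1 - cos 189°)/2) = 0.9969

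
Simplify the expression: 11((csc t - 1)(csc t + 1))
11((csc t - 1)(csc t + 1)) = 11(cot²t) (using Diff. of squares)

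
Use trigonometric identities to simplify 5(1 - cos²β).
5(1 - cos²β) = 5(sin²β) (using Pythagorean identity)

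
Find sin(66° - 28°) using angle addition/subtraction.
sin(66° - 28°) = sin 66° cos 28° - cos 66° sin 28° = 0.6157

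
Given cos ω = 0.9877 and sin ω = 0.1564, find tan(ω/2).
tan(ω/2) = sin ω / (1 + cos ω) = 0.07868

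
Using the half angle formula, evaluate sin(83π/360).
sin(83π/360) = √((1 - cos 83π/180)/2) = 0.6626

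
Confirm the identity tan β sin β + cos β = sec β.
LHS = sin²β/cos β + cos β = (sin²β + cos²β)/cos β = 1/cos β = sec β = RHS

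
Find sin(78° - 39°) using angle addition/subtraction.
sin(78° - 39°) = sin 78° cos 39° - cos 78° sin 39° = 0.6293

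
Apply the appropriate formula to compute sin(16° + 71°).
sin(16° + 71°) = sin 16° cos 71° + cos 16° sin 71° = 0.9986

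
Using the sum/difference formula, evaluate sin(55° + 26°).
sin(55° + 26°) = sin 55° cos 26° + cos 55° sin 26° = 0.9877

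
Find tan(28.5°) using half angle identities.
tan(28.5°) = sin 57° / (1 + cos 57°) = 0.543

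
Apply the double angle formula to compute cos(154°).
cos(154°) = 2cos²77° - 1 = -0.8988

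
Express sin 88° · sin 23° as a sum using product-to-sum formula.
sin 88° sin 23° = (1/2)[cos(88°-23°) - cos(88°+23°)]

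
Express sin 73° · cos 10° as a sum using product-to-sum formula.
sin 73° cos 10° = (1/2)[sin(73°+10°) + sin(73°-10°)]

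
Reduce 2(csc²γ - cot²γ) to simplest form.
2(csc²γ - cot²γ) = 2 (using Pythagorean identity)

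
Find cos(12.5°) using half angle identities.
cos(12.5°) = √((1 + cos 25°)/2) = 0.9763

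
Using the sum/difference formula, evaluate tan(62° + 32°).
tan(62° + 32°) = (tan 62° + tan 32°)/(1 - tan 62° tan 32°) = -14.3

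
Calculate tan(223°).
tan(223°) = 0.9325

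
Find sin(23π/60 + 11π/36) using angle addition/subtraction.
sin(23π/60 + 11π/36) = sin 23π/60 cos 11π/36 + cos 23π/60 sin 11π/36 = 0.829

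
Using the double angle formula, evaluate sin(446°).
sin(446°) = 2 sin 223° cos 223° = 0.9976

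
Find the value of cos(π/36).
cos(π/36) = 0.9962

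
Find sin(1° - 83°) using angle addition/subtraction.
sin(1° - 83°) = sin 1° cos 83° - cos 1° sin 83° = -0.9903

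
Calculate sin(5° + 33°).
sin(5° + 33°) = sin 5° cos 33° + cos 5° sin 33° = 0.6157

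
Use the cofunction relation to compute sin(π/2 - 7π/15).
sin(π/2 - 7π/15) = cos(7π/15) = 0.1045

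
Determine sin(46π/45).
sin(46π/45) = -0.06976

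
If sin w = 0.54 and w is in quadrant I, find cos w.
cos w = 0.8417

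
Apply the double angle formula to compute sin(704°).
sin(704°) = 2 sin 352° cos 352° = -0.2756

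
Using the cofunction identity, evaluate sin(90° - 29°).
sin(90° - 29°) = cos(29°) = 0.8746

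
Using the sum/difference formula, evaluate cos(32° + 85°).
cos(32° + 85°) = cos 32° cos 85° - sin 32° sin 85° = -0.454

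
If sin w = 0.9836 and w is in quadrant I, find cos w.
cos w = 0.1804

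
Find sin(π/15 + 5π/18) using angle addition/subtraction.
sin(π/15 + 5π/18) = sin π/15 cos 5π/18 + cos π/15 sin 5π/18 = 0.8829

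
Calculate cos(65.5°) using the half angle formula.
cos(65.5°) = √((1 + cos 131°)/2) = 0.4147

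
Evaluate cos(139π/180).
cos(139π/180) = -0.7547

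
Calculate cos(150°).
cos(150°) = -√3/2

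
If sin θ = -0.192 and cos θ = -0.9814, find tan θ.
tan θ = sin θ / cos θ = 0.1956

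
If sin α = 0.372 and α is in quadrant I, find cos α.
cos α = 0.9282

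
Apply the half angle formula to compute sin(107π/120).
sin(107π/120) = √((1 - cos 107π/60)/2) = 0.3338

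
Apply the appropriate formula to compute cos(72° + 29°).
cos(72° + 29°) = cos 72° cos 29° - sin 72° sin 29° = -0.1908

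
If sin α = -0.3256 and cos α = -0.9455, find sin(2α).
sin(2α) = 2 sin α cos α = 0.6157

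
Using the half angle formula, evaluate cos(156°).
cos(156°) = -√((1 + cos 312°)/2) = -0.9135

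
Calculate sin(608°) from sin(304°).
sin(608°) = 2 sin 304° cos 304° = -0.9272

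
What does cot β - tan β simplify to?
cot β - tan β = 2 cot(2β) (using Double angle)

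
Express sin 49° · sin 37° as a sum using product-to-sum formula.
sin 49° sin 37° = (1/2)[cos(49°-37°) - cos(49°+37°)]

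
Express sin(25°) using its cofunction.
sin(25°) = cos(90° - 25°) = cos(65°)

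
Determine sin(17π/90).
sin(17π/90) = 0.5592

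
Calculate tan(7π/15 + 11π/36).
tan(7π/15 + 11π/36) = (tan 7π/15 + tan 11π/36)/(1 - tan 7π/15 tan 11π/36) = -0.8693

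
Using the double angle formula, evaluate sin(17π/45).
sin(17π/45) = 2 sin 17π/90 cos 17π/90 = 0.9272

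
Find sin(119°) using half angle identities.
sin(119°) = √((1 - cos 238°)/2) = 0.8746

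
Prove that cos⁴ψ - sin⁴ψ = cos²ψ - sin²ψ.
LHS = (cos²ψ - sin²ψ)(cos²ψ + sin²ψ) = (cos²ψ - sin²ψ) · 1 = cos²ψ - sin²ψ = RHS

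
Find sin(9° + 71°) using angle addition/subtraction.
sin(9° + 71°) = sin 9° cos 71° + cos 9° sin 71° = 0.9848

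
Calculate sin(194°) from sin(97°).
sin(194°) = 2 sin 97° cos 97° = -0.2419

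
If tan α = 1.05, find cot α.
cot α = 1/tan α = 0.9524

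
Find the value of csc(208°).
csc(208°) = -2.13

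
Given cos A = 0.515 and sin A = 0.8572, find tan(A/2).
tan(A/2) = sin A / (1 + cos A) = 0.5658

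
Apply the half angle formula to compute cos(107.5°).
cos(107.5°) = -√((1 + cos 215°)/2) = -0.3007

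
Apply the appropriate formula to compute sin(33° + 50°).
sin(33° + 50°) = sin 33° cos 50° + cos 33° sin 50° = 0.9925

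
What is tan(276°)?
tan(276°) = -9.514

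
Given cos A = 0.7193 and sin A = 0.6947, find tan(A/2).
tan(A/2) = sin A / (1 + cos A) = 0.4041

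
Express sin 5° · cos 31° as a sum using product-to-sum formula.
sin 5° cos 31° = (1/2)[sin(5°+31°) + sin(5°-31°)]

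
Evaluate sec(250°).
sec(250°) = -2.924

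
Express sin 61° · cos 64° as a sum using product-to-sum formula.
sin 61° cos 64° = (1/2)[sin(61°+64°) + sin(61°-64°)]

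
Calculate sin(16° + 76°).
sin(16° + 76°) = sin 16° cos 76° + cos 16° sin 76° = 0.9994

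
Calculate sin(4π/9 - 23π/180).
sin(4π/9 - 23π/180) = sin 4π/9 cos 23π/180 - cos 4π/9 sin 23π/180 = 0.8387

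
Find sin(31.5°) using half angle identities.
sin(31.5°) = √((1 - cos 63°)/2) = 0.5225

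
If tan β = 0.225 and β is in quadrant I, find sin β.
sin β = 0.2195 (using tan²β + 1 = sec²β)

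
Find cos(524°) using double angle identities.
cos(524°) = cos²262° - sin²262° = -0.9613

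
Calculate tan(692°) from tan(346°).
tan(692°) = 2 tan 346° / (1 - tan²346°) = -0.5317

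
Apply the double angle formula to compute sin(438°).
sin(438°) = 2 sin 219° cos 219° = 0.9781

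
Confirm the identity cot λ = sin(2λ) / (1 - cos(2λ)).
RHS = 2 sin λ cos λ / (2sin²λ) = cos λ/sin λ = cot λ = LHS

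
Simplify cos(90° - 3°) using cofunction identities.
cos(90° - 3°) = sin(3°)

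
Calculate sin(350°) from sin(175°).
sin(350°) = 2 sin 175° cos 175° = -0.1736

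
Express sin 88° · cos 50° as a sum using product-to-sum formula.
sin 88° cos 50° = (1/2)[sin(88°+50°) + sin(88°-50°)]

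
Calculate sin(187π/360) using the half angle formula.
sin(187π/360) = √((1 - cos 187π/180)/2) = 0.9981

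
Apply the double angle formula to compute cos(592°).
cos(592°) = cos²296° - sin²296° = -0.6157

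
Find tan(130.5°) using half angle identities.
tan(130.5°) = sin 261° / (1 + cos 261°) = -1.171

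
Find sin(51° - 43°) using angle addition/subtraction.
sin(51° - 43°) = sin 51° cos 43° - cos 51° sin 43° = 0.1392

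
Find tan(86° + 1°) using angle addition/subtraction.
tan(86° + 1°) = (tan 86° + tan 1°)/(1 - tan 86° tan 1°) = 19.08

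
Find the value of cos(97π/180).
cos(97π/180) = -0.1219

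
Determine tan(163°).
tan(163°) = -0.3057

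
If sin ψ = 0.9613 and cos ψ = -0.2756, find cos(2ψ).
cos(2ψ) = cos²ψ - sin²ψ = -0.8481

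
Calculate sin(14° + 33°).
sin(14° + 33°) = sin 14° cos 33° + cos 14° sin 33° = 0.7314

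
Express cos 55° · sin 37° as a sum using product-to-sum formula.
cos 55° sin 37° = (1/2)[sin(55°+37°) - sin(55°-37°)]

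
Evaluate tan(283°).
tan(283°) = -4.331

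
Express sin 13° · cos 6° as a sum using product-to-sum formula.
sin 13° cos 6° = (1/2)[sin(13°+6°) + sin(13°-6°)]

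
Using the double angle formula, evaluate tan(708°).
tan(708°) = 2 tan 354° / (1 - tan²354°) = -0.2126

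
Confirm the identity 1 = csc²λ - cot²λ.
RHS = 1/sin²λ - cos²λ/sin²λ = (1 - cos²λ)/sin²λ = sin²λ/sin²λ = 1 = LHS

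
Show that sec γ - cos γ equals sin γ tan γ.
LHS = 1/cos γ - cos γ = (1 - cos²γ)/cos γ = sin²γ/cos γ = sin γ · (sin γ/cos γ) = sin γ tan γ = RHS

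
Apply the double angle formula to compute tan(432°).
tan(432°) = 2 tan 216° / (1 - tan²216°) = 3.078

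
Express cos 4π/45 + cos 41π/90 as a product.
cos 4π/45 + cos 41π/90 = 2 cos(49π/180) cos(-11π/60)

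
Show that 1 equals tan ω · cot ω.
RHS = (sin ω/cos ω) · (cos ω/sin ω) = 1 = LHS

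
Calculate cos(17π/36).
cos(17π/36) = 0.08716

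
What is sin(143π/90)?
sin(143π/90) = -0.9613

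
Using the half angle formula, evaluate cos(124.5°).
cos(124.5°) = -√((1 + cos 249°)/2) = -0.5664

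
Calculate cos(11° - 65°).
cos(11° - 65°) = cos 11° cos 65° + sin 11° sin 65° = 0.5878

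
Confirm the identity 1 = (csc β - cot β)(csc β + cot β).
RHS = csc²β - cot²β = (1 + cot²β) - cot²β = 1 = LHS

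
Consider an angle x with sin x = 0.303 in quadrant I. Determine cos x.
cos x = √(1 - sin²x) = 0.953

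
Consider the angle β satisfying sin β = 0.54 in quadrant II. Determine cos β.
cos β = ±√(1 - sin²β) = -0.8417 (negative in QII)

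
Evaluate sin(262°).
sin(262°) = -0.9903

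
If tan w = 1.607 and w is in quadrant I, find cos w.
cos w = 0.5283 (using tan²w + 1 = sec²w)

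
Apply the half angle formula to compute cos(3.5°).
cos(3.5°) = √((1 + cos 7°)/2) = 0.9981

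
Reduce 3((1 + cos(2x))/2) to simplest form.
3((1 + cos(2x))/2) = 3(cos²x) (using Power reduction)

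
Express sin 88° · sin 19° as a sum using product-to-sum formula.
sin 88° sin 19° = (1/2)[cos(88°-19°) - cos(88°+19°)]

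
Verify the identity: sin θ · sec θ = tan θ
LHS = sin θ · (1/cos θ) = sin θ/cos θ = tan θ = RHS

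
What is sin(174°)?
sin(174°) = 0.1045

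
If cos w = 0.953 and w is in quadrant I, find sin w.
sin w = 0.303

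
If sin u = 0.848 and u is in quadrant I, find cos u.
cos u = 0.53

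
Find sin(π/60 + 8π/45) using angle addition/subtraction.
sin(π/60 + 8π/45) = sin π/60 cos 8π/45 + cos π/60 sin 8π/45 = 0.5736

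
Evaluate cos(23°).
cos(23°) = 0.9205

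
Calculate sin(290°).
sin(290°) = -0.9397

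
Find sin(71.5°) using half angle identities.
sin(71.5°) = √((1 - cos 143°)/2) = 0.9483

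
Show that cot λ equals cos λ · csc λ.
RHS = cos λ · (1/sin λ) = cos λ/sin λ = cot λ = LHS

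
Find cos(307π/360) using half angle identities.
cos(307π/360) = -√((1 + cos 307π/180)/2) = -0.8949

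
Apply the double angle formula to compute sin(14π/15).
sin(14π/15) = 2 sin 7π/15 cos 7π/15 = 0.2079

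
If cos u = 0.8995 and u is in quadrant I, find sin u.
sin u = 0.4369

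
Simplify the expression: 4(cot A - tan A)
4(cot A - tan A) = 4(2 cot(2A)) (using Double angle)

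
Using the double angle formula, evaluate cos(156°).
cos(156°) = cos²78° - sin²78° = -0.9135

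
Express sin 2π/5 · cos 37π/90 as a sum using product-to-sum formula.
sin 2π/5 cos 37π/90 = (1/2)[sin(2π/5+37π/90) + sin(2π/5-37π/90)]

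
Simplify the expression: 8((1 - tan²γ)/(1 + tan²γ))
8((1 - tan²γ)/(1 + tan²γ)) = 8(cos(2γ)) (using Double angle)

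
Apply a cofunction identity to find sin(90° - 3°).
sin(90° - 3°) = cos(3°) = 0.9986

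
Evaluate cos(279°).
cos(279°) = 0.1564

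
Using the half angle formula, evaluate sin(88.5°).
sin(88.5°) = √((1 - cos 177°)/2) = 0.9997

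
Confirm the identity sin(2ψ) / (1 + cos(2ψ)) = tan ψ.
LHS = 2 sin ψ cos ψ / (2cos²ψ) = sin ψ/cos ψ = tan ψ = RHS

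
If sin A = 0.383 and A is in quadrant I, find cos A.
cos A = 0.9237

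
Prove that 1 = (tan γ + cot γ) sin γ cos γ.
RHS = (sin γ/cos γ + cos γ/sin γ) sin γ cos γ = ((sin²γ + cos²γ)/(sin γ cos γ)) · sin γ cos γ = sin²γ + cos²γ = 1 = LHS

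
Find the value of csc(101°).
csc(101°) = 1.019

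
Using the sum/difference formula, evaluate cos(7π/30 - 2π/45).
cos(7π/30 - 2π/45) = cos 7π/30 cos 2π/45 + sin 7π/30 sin 2π/45 = 0.829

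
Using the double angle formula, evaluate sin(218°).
sin(218°) = 2 sin 109° cos 109° = -0.6157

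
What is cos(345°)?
cos(345°) = (√6+√2)/4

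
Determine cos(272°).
cos(272°) = 0.0349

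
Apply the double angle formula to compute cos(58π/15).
cos(58π/15) = cos²29π/15 - sin²29π/15 = 0.9135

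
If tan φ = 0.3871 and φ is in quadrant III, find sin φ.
sin φ = -0.361 (using tan²φ + 1 = sec²φ)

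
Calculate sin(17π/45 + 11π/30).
sin(17π/45 + 11π/30) = sin 17π/45 cos 11π/30 + cos 17π/45 sin 11π/30 = 0.7193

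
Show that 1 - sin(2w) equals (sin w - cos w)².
RHS = sin²w - 2 sin w cos w + cos²w = (sin²w + cos²w) - 2 sin w cos w = 1 - sin(2w) = LHS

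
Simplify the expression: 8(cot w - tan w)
8(cot w - tan w) = 8(2 cot(2w)) (using Double angle)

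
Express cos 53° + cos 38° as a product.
cos 53° + cos 38° = 2 cos(45.5°) cos(7.5°)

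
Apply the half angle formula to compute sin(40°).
sin(40°) = √((1 - cos 80°)/2) = 0.6428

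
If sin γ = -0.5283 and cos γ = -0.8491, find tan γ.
tan γ = sin γ / cos γ = 0.6222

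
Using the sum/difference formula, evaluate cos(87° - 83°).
cos(87° - 83°) = cos 87° cos 83° + sin 87° sin 83° = 0.9976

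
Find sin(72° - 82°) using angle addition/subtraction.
sin(72° - 82°) = sin 72° cos 82° - cos 72° sin 82° = -0.1736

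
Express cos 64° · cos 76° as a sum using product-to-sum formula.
cos 64° cos 76° = (1/2)[cos(64°-76°) + cos(64°+76°)]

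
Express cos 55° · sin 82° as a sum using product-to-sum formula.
cos 55° sin 82° = (1/2)[sin(55°+82°) - sin(55°-82°)]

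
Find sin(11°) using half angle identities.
sin(11°) = √((1 - cos 22°)/2) = 0.1908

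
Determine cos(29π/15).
cos(29π/15) = 0.9781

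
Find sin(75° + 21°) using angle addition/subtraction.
sin(75° + 21°) = sin 75° cos 21° + cos 75° sin 21° = 0.9945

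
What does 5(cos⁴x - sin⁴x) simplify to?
5(cos⁴x - sin⁴x) = 5(cos(2x)) (using Factoring + double angle)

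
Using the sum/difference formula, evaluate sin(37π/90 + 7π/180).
sin(37π/90 + 7π/180) = sin 37π/90 cos 7π/180 + cos 37π/90 sin 7π/180 = 0.9877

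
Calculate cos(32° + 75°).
cos(32° + 75°) = cos 32° cos 75° - sin 32° sin 75° = -0.2924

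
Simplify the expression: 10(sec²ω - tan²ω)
10(sec²ω - tan²ω) = 10 (using Pythagorean identity)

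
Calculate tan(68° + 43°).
tan(68° + 43°) = (tan 68° + tan 43°)/(1 - tan 68° tan 43°) = -2.605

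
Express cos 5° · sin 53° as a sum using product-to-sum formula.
cos 5° sin 53° = (1/2)[sin(5°+53°) - sin(5°-53°)]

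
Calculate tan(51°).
tan(51°) = 1.235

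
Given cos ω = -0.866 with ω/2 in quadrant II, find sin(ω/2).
sin(ω/2) = ±√((1 - cos ω)/2); positive since ω/2 ∈ QII, so sin(ω/2) = 0.9659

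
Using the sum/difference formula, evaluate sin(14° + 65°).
sin(14° + 65°) = sin 14° cos 65° + cos 14° sin 65° = 0.9816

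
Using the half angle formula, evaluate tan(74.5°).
tan(74.5°) = sin 149° / (1 + cos 149°) = 3.606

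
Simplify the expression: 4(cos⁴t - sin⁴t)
4(cos⁴t - sin⁴t) = 4(cos(2t)) (using Factoring + double angle)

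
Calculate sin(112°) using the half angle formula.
sin(112°) = √((1 - cos 224°)/2) = 0.9272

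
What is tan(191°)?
tan(191°) = 0.1944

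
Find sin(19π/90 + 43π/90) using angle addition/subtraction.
sin(19π/90 + 43π/90) = sin 19π/90 cos 43π/90 + cos 19π/90 sin 43π/90 = 0.829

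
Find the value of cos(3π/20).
cos(3π/20) = 0.891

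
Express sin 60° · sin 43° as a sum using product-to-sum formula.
sin 60° sin 43° = (1/2)[cos(60°-43°) - cos(60°+43°)]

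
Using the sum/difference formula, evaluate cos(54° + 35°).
cos(54° + 35°) = cos 54° cos 35° - sin 54° sin 35° = 0.01745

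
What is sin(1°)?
sin(1°) = 0.01745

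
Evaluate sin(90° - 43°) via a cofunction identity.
sin(90° - 43°) = cos(43°) = 0.7314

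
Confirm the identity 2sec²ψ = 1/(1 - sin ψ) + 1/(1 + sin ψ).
RHS = [(1 + sin ψ) + (1 - sin ψ)] / [(1 - sin ψ)(1 + sin ψ)] = 2/(1 - sin²ψ) = 2/cos²ψ = 2sec²ψ = LHS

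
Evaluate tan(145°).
tan(145°) = -0.7002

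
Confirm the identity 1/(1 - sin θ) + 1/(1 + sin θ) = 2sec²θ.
LHS = [(1 + sin θ) + (1 - sin θ)] / [(1 - sin θ)(1 + sin θ)] = 2/(1 - sin²θ) = 2/cos²θ = 2sec²θ = RHS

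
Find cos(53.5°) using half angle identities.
cos(53.5°) = √((1 + cos 107°)/2) = 0.5948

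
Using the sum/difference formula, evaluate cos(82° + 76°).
cos(82° + 76°) = cos 82° cos 76° - sin 82° sin 76° = -0.9272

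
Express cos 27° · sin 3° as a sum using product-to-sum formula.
cos 27° sin 3° = (1/2)[sin(27°+3°) - sin(27°-3°)]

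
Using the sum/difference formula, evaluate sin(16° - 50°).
sin(16° - 50°) = sin 16° cos 50° - cos 16° sin 50° = -0.5592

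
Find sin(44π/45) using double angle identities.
sin(44π/45) = 2 sin 22π/45 cos 22π/45 = 0.06976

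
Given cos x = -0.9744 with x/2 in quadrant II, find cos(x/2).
cos(x/2) = ±√((1 + cos x)/2); negative since x/2 ∈ QII, so cos(x/2) = -0.1131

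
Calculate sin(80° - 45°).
sin(80° - 45°) = sin 80° cos 45° - cos 80° sin 45° = 0.5736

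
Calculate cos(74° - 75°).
cos(74° - 75°) = cos 74° cos 75° + sin 74° sin 75° = 0.9998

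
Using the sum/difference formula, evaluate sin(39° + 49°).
sin(39° + 49°) = sin 39° cos 49° + cos 39° sin 49° = 0.9994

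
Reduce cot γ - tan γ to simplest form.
cot γ - tan γ = 2 cot(2γ) (using Double angle)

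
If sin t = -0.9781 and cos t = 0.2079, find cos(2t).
cos(2t) = cos²t - sin²t = -0.9135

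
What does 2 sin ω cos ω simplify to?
2 sin ω cos ω = sin(2ω) (using Double angle)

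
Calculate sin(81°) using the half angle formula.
sin(81°) = √((1 - cos 162°)/2) = 0.9877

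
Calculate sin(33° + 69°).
sin(33° + 69°) = sin 33° cos 69° + cos 33° sin 69° = 0.9781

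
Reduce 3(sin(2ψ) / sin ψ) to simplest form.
3(sin(2ψ) / sin ψ) = 3(2 cos ψ) (using Double angle)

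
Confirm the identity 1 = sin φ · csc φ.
RHS = sin φ · (1/sin φ) = 1 = LHS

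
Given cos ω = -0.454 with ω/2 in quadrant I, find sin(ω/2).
sin(ω/2) = ±√((1 - cos ω)/2); positive since ω/2 ∈ QI, so sin(ω/2) = 0.8526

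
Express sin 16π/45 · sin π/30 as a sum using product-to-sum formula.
sin 16π/45 sin π/30 = (1/2)[cos(16π/45-π/30) - cos(16π/45+π/30)]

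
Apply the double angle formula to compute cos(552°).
cos(552°) = cos²276° - sin²276° = -0.9781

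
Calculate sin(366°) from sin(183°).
sin(366°) = 2 sin 183° cos 183° = 0.1045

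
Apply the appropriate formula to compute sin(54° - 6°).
sin(54° - 6°) = sin 54° cos 6° - cos 54° sin 6° = 0.7431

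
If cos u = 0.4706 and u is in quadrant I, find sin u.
sin u = 0.8823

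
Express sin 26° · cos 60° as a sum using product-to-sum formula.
sin 26° cos 60° = (1/2)[sin(26°+60°) + sin(26°-60°)]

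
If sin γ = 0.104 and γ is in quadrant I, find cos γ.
cos γ = 0.9946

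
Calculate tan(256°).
tan(256°) = 4.011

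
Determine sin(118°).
sin(118°) = 0.8829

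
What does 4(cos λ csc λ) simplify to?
4(cos λ csc λ) = 4(cot λ) (using Reciprocal + quotient)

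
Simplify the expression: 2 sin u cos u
2 sin u cos u = sin(2u) (using Double angle)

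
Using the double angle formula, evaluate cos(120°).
cos(120°) = cos²60° - sin²60° = -1/2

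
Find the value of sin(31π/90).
sin(31π/90) = 0.8829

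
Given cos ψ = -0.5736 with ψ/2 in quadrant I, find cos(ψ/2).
cos(ψ/2) = ±√((1 + cos ψ)/2); positive since ψ/2 ∈ QI, so cos(ψ/2) = 0.4617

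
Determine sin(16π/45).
sin(16π/45) = 0.8988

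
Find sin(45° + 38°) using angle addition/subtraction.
sin(45° + 38°) = sin 45° cos 38° + cos 45° sin 38° = 0.9925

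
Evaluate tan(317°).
tan(317°) = -0.9325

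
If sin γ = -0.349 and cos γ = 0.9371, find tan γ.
tan γ = sin γ / cos γ = -0.3724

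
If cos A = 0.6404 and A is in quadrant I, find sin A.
sin A = 0.768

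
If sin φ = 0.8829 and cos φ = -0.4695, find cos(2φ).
cos(2φ) = cos²φ - sin²φ = -0.5591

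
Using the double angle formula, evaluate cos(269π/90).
cos(269π/90) = cos²269π/180 - sin²269π/180 = -0.9994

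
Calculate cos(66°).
cos(66°) = 0.4067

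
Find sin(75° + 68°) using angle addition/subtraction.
sin(75° + 68°) = sin 75° cos 68° + cos 75° sin 68° = 0.6018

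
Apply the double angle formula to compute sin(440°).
sin(440°) = 2 sin 220° cos 220° = 0.9848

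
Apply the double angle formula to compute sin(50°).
sin(50°) = 2 sin 25° cos 25° = 0.766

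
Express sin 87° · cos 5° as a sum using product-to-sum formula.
sin 87° cos 5° = (1/2)[sin(87°+5°) + sin(87°-5°)]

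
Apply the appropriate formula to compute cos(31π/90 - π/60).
cos(31π/90 - π/60) = cos 31π/90 cos π/60 + sin 31π/90 sin π/60 = 0.515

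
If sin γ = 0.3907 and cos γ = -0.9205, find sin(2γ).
sin(2γ) = 2 sin γ cos γ = -0.7193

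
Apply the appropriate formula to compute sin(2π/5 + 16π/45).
sin(2π/5 + 16π/45) = sin 2π/5 cos 16π/45 + cos 2π/5 sin 16π/45 = 0.6947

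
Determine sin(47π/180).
sin(47π/180) = 0.7314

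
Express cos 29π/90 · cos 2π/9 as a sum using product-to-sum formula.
cos 29π/90 cos 2π/9 = (1/2)[cos(29π/90-2π/9) + cos(29π/90+2π/9)]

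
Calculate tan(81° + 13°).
tan(81° + 13°) = (tan 81° + tan 13°)/(1 - tan 81° tan 13°) = -14.3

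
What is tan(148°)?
tan(148°) = -0.6249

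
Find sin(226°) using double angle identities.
sin(226°) = 2 sin 113° cos 113° = -0.7193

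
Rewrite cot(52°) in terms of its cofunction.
cot(52°) = tan(90° - 52°) = tan(38°)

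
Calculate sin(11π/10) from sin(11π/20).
sin(11π/10) = 2 sin 11π/20 cos 11π/20 = -0.309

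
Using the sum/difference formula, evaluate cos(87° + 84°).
cos(87° + 84°) = cos 87° cos 84° - sin 87° sin 84° = -0.9877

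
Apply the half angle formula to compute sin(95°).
sin(95°) = √((1 - cos 190°)/2) = 0.9962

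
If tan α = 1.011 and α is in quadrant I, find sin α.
sin α = 0.711 (using tan²α + 1 = sec²α)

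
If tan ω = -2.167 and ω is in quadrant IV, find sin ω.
sin ω = -0.908 (using tan²ω + 1 = sec²ω)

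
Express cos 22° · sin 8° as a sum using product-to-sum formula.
cos 22° sin 8° = (1/2)[sin(22°+8°) - sin(22°-8°)]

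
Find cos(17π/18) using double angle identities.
cos(17π/18) = cos²17π/36 - sin²17π/36 = -0.9848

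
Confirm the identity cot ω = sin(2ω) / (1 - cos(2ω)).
RHS = 2 sin ω cos ω / (2sin²ω) = cos ω/sin ω = cot ω = LHS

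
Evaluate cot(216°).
cot(216°) = 1.376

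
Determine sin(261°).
sin(261°) = -0.9877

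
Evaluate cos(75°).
cos(75°) = (√6-√2)/4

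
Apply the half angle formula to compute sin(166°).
sin(166°) = √((1 - cos 332°)/2) = 0.2419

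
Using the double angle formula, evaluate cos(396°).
cos(396°) = cos²198° - sin²198° = 0.809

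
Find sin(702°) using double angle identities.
sin(702°) = 2 sin 351° cos 351° = -0.309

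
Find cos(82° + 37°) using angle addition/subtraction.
cos(82° + 37°) = cos 82° cos 37° - sin 82° sin 37° = -0.4848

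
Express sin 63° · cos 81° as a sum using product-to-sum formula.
sin 63° cos 81° = (1/2)[sin(63°+81°) + sin(63°-81°)]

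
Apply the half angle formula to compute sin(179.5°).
sin(179.5°) = √((1 - cos 359°)/2) = 0.008727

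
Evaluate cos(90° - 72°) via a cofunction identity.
cos(90° - 72°) = sin(72°) = 0.9511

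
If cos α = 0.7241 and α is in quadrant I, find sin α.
sin α = 0.6897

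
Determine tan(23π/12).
tan(23π/12) = -(2-√3)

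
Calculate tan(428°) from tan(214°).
tan(428°) = 2 tan 214° / (1 - tan²214°) = 2.475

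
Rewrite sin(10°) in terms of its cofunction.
sin(10°) = cos(90° - 10°) = cos(80°)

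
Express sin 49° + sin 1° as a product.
sin 49° + sin 1° = 2 sin(25°) cos(24°)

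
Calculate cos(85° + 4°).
cos(85° + 4°) = cos 85° cos 4° - sin 85° sin 4° = 0.01745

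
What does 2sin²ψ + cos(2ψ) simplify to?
2sin²ψ + cos(2ψ) = 1 (using Double angle)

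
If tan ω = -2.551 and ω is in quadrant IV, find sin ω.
sin ω = -0.931 (using tan²ω + 1 = sec²ω)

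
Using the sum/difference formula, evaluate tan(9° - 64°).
tan(9° - 64°) = (tan 9° - tan 64°)/(1 + tan 9° tan 64°) = -1.428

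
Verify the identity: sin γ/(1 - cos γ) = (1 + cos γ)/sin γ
LHS = sin γ(1 + cos γ) / ((1 - cos γ)(1 + cos γ)) = sin γ(1 + cos γ) / (1 - cos²γ) = sin γ(1 + cos γ) / sin²γ = (1 + cos γ)/sin γ = RHS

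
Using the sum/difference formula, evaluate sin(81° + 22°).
sin(81° + 22°) = sin 81° cos 22° + cos 81° sin 22° = 0.9744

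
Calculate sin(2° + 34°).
sin(2° + 34°) = sin 2° cos 34° + cos 2° sin 34° = 0.5878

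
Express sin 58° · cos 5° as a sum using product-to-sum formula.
sin 58° cos 5° = (1/2)[sin(58°+5°) + sin(58°-5°)]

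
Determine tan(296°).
tan(296°) = -2.05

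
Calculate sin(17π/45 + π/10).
sin(17π/45 + π/10) = sin 17π/45 cos π/10 + cos 17π/45 sin π/10 = 0.9976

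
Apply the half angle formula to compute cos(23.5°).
cos(23.5°) = √((1 + cos 47°)/2) = 0.9171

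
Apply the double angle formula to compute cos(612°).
cos(612°) = cos²306° - sin²306° = -0.309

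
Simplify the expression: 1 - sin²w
1 - sin²w = cos²w (using Pythagorean identity)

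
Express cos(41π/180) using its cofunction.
cos(41π/180) = sin(π/2 - 41π/180) = sin(49π/180)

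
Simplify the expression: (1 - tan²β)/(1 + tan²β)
(1 - tan²β)/(1 + tan²β) = cos(2β) (using Double angle)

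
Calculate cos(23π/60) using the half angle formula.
cos(23π/60) = √((1 + cos 23π/30)/2) = 0.3584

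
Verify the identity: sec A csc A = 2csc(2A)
RHS = 2/sin(2A) = 2/(2 sin A cos A) = 1/(sin A cos A) = (1/cos A)(1/sin A) = sec A csc A = LHS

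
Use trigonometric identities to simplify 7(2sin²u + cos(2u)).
7(2sin²u + cos(2u)) = 7 (using Double angle)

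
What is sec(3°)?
sec(3°) = 1.001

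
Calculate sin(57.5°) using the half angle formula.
sin(57.5°) = √((1 - cos 115°)/2) = 0.8434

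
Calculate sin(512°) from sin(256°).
sin(512°) = 2 sin 256° cos 256° = 0.4695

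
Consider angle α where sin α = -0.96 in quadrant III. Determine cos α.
cos α = ±√(1 - sin²α) = -0.28 (negative in QIII)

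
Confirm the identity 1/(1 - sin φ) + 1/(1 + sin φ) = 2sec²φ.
LHS = [(1 + sin φ) + (1 - sin φ)] / [(1 - sin φ)(1 + sin φ)] = 2/(1 - sin²φ) = 2/cos²φ = 2sec²φ = RHS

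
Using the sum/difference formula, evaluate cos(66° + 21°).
cos(66° + 21°) = cos 66° cos 21° - sin 66° sin 21° = 0.05234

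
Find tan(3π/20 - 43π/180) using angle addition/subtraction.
tan(3π/20 - 43π/180) = (tan 3π/20 - tan 43π/180)/(1 + tan 3π/20 tan 43π/180) = -0.2867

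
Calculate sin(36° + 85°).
sin(36° + 85°) = sin 36° cos 85° + cos 36° sin 85° = 0.8572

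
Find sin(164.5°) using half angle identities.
sin(164.5°) = √((1 - cos 329°)/2) = 0.2672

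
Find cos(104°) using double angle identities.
cos(104°) = 1 - 2sin²52° = -0.2419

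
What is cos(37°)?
cos(37°) = 0.7986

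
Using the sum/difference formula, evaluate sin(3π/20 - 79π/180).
sin(3π/20 - 79π/180) = sin 3π/20 cos 79π/180 - cos 3π/20 sin 79π/180 = -0.788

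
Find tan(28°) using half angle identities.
tan(28°) = sin 56° / (1 + cos 56°) = 0.5317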